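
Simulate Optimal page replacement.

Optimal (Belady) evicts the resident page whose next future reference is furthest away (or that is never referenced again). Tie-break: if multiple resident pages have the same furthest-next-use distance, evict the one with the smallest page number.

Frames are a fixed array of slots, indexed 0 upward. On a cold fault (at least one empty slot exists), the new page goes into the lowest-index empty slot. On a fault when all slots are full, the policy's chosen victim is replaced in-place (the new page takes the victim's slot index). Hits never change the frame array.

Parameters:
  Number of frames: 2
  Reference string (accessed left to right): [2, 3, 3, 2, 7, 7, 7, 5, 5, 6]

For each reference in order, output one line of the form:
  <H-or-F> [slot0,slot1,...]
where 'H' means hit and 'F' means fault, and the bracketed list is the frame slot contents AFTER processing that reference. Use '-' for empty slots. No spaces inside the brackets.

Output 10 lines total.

F [2,-]
F [2,3]
H [2,3]
H [2,3]
F [7,3]
H [7,3]
H [7,3]
F [7,5]
H [7,5]
F [7,6]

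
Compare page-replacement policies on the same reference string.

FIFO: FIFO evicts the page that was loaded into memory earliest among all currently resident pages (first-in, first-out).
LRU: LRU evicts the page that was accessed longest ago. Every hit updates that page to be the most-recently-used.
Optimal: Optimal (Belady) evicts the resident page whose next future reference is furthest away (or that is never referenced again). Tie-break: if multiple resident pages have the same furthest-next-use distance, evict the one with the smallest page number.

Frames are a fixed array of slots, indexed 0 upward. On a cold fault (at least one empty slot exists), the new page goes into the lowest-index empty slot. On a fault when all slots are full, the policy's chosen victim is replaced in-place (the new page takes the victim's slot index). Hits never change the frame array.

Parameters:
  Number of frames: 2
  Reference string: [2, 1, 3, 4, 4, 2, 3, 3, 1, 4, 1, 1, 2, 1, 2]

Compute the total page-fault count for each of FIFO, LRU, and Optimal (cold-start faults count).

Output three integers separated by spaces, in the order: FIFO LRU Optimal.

--- FIFO ---
  step 0: ref 2 -> FAULT, frames=[2,-] (faults so far: 1)
  step 1: ref 1 -> FAULT, frames=[2,1] (faults so far: 2)
  step 2: ref 3 -> FAULT, evict 2, frames=[3,1] (faults so far: 3)
  step 3: ref 4 -> FAULT, evict 1, frames=[3,4] (faults so far: 4)
  step 4: ref 4 -> HIT, frames=[3,4] (faults so far: 4)
  step 5: ref 2 -> FAULT, evict 3, frames=[2,4] (faults so far: 5)
  step 6: ref 3 -> FAULT, evict 4, frames=[2,3] (faults so far: 6)
  step 7: ref 3 -> HIT, frames=[2,3] (faults so far: 6)
  step 8: ref 1 -> FAULT, evict 2, frames=[1,3] (faults so far: 7)
  step 9: ref 4 -> FAULT, evict 3, frames=[1,4] (faults so far: 8)
  step 10: ref 1 -> HIT, frames=[1,4] (faults so far: 8)
  step 11: ref 1 -> HIT, frames=[1,4] (faults so far: 8)
  step 12: ref 2 -> FAULT, evict 1, frames=[2,4] (faults so far: 9)
  step 13: ref 1 -> FAULT, evict 4, frames=[2,1] (faults so far: 10)
  step 14: ref 2 -> HIT, frames=[2,1] (faults so far: 10)
  FIFO total faults: 10
--- LRU ---
  step 0: ref 2 -> FAULT, frames=[2,-] (faults so far: 1)
  step 1: ref 1 -> FAULT, frames=[2,1] (faults so far: 2)
  step 2: ref 3 -> FAULT, evict 2, frames=[3,1] (faults so far: 3)
  step 3: ref 4 -> FAULT, evict 1, frames=[3,4] (faults so far: 4)
  step 4: ref 4 -> HIT, frames=[3,4] (faults so far: 4)
  step 5: ref 2 -> FAULT, evict 3, frames=[2,4] (faults so far: 5)
  step 6: ref 3 -> FAULT, evict 4, frames=[2,3] (faults so far: 6)
  step 7: ref 3 -> HIT, frames=[2,3] (faults so far: 6)
  step 8: ref 1 -> FAULT, evict 2, frames=[1,3] (faults so far: 7)
  step 9: ref 4 -> FAULT, evict 3, frames=[1,4] (faults so far: 8)
  step 10: ref 1 -> HIT, frames=[1,4] (faults so far: 8)
  step 11: ref 1 -> HIT, frames=[1,4] (faults so far: 8)
  step 12: ref 2 -> FAULT, evict 4, frames=[1,2] (faults so far: 9)
  step 13: ref 1 -> HIT, frames=[1,2] (faults so far: 9)
  step 14: ref 2 -> HIT, frames=[1,2] (faults so far: 9)
  LRU total faults: 9
--- Optimal ---
  step 0: ref 2 -> FAULT, frames=[2,-] (faults so far: 1)
  step 1: ref 1 -> FAULT, frames=[2,1] (faults so far: 2)
  step 2: ref 3 -> FAULT, evict 1, frames=[2,3] (faults so far: 3)
  step 3: ref 4 -> FAULT, evict 3, frames=[2,4] (faults so far: 4)
  step 4: ref 4 -> HIT, frames=[2,4] (faults so far: 4)
  step 5: ref 2 -> HIT, frames=[2,4] (faults so far: 4)
  step 6: ref 3 -> FAULT, evict 2, frames=[3,4] (faults so far: 5)
  step 7: ref 3 -> HIT, frames=[3,4] (faults so far: 5)
  step 8: ref 1 -> FAULT, evict 3, frames=[1,4] (faults so far: 6)
  step 9: ref 4 -> HIT, frames=[1,4] (faults so far: 6)
  step 10: ref 1 -> HIT, frames=[1,4] (faults so far: 6)
  step 11: ref 1 -> HIT, frames=[1,4] (faults so far: 6)
  step 12: ref 2 -> FAULT, evict 4, frames=[1,2] (faults so far: 7)
  step 13: ref 1 -> HIT, frames=[1,2] (faults so far: 7)
  step 14: ref 2 -> HIT, frames=[1,2] (faults so far: 7)
  Optimal total faults: 7

Answer: 10 9 7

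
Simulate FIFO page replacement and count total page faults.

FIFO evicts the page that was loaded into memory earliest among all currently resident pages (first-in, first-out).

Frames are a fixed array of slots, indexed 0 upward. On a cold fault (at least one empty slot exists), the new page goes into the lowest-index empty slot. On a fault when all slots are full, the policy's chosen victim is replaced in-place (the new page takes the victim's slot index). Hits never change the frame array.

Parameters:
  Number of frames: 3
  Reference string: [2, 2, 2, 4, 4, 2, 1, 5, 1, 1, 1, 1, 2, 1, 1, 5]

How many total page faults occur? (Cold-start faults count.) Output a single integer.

Answer: 5

Derivation:
Step 0: ref 2 → FAULT, frames=[2,-,-]
Step 1: ref 2 → HIT, frames=[2,-,-]
Step 2: ref 2 → HIT, frames=[2,-,-]
Step 3: ref 4 → FAULT, frames=[2,4,-]
Step 4: ref 4 → HIT, frames=[2,4,-]
Step 5: ref 2 → HIT, frames=[2,4,-]
Step 6: ref 1 → FAULT, frames=[2,4,1]
Step 7: ref 5 → FAULT (evict 2), frames=[5,4,1]
Step 8: ref 1 → HIT, frames=[5,4,1]
Step 9: ref 1 → HIT, frames=[5,4,1]
Step 10: ref 1 → HIT, frames=[5,4,1]
Step 11: ref 1 → HIT, frames=[5,4,1]
Step 12: ref 2 → FAULT (evict 4), frames=[5,2,1]
Step 13: ref 1 → HIT, frames=[5,2,1]
Step 14: ref 1 → HIT, frames=[5,2,1]
Step 15: ref 5 → HIT, frames=[5,2,1]
Total faults: 5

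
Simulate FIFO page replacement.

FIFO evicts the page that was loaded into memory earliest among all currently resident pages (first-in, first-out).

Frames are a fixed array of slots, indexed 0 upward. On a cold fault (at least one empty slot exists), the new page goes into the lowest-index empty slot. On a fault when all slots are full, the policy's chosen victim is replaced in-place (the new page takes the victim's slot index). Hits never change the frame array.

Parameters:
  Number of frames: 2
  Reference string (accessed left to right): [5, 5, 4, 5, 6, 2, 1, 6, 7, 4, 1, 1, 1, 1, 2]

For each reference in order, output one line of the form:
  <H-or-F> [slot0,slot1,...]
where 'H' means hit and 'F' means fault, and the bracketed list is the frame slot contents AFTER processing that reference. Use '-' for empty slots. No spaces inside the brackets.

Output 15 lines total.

F [5,-]
H [5,-]
F [5,4]
H [5,4]
F [6,4]
F [6,2]
F [1,2]
F [1,6]
F [7,6]
F [7,4]
F [1,4]
H [1,4]
H [1,4]
H [1,4]
F [1,2]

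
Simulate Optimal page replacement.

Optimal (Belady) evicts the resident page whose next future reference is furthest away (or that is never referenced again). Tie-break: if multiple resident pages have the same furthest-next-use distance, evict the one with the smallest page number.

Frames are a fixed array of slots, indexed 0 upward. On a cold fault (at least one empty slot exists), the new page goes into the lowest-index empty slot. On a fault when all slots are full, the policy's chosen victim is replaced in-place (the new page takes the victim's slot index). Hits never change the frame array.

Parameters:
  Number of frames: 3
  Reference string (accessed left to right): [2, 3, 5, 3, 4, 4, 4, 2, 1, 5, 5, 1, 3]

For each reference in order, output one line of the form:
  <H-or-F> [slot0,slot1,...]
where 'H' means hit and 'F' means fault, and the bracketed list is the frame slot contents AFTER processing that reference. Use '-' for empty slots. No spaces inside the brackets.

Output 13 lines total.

F [2,-,-]
F [2,3,-]
F [2,3,5]
H [2,3,5]
F [2,4,5]
H [2,4,5]
H [2,4,5]
H [2,4,5]
F [1,4,5]
H [1,4,5]
H [1,4,5]
H [1,4,5]
F [3,4,5]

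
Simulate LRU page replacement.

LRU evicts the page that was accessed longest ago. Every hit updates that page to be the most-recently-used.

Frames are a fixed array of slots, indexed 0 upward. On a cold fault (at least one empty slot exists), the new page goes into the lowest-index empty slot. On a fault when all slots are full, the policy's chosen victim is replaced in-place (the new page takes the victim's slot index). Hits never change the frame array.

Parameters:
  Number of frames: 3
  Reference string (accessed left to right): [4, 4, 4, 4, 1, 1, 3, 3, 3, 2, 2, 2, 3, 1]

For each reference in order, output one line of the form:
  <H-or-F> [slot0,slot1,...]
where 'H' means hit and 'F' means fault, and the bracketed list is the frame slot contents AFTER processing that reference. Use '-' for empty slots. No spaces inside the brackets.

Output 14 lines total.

F [4,-,-]
H [4,-,-]
H [4,-,-]
H [4,-,-]
F [4,1,-]
H [4,1,-]
F [4,1,3]
H [4,1,3]
H [4,1,3]
F [2,1,3]
H [2,1,3]
H [2,1,3]
H [2,1,3]
H [2,1,3]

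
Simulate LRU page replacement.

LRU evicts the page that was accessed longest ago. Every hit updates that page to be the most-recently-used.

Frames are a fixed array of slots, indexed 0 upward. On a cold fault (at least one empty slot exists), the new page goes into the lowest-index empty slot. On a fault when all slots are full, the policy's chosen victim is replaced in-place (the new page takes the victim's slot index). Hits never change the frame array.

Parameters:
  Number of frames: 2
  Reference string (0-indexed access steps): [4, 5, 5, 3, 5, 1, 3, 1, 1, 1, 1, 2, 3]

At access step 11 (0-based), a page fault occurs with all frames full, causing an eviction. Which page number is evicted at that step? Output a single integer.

Answer: 3

Derivation:
Step 0: ref 4 -> FAULT, frames=[4,-]
Step 1: ref 5 -> FAULT, frames=[4,5]
Step 2: ref 5 -> HIT, frames=[4,5]
Step 3: ref 3 -> FAULT, evict 4, frames=[3,5]
Step 4: ref 5 -> HIT, frames=[3,5]
Step 5: ref 1 -> FAULT, evict 3, frames=[1,5]
Step 6: ref 3 -> FAULT, evict 5, frames=[1,3]
Step 7: ref 1 -> HIT, frames=[1,3]
Step 8: ref 1 -> HIT, frames=[1,3]
Step 9: ref 1 -> HIT, frames=[1,3]
Step 10: ref 1 -> HIT, frames=[1,3]
Step 11: ref 2 -> FAULT, evict 3, frames=[1,2]
At step 11: evicted page 3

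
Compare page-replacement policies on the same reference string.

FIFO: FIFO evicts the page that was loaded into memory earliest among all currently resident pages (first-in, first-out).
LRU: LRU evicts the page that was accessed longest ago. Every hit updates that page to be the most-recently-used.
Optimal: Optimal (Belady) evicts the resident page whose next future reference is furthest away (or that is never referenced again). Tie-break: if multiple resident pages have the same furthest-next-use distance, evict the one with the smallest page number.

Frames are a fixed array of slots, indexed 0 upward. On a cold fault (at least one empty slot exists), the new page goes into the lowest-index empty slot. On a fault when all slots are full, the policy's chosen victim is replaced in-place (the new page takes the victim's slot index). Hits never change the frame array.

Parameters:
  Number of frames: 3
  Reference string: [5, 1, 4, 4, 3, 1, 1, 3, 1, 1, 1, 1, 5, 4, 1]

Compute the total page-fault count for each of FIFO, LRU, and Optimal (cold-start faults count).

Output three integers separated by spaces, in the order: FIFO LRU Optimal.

Answer: 6 6 5

Derivation:
--- FIFO ---
  step 0: ref 5 -> FAULT, frames=[5,-,-] (faults so far: 1)
  step 1: ref 1 -> FAULT, frames=[5,1,-] (faults so far: 2)
  step 2: ref 4 -> FAULT, frames=[5,1,4] (faults so far: 3)
  step 3: ref 4 -> HIT, frames=[5,1,4] (faults so far: 3)
  step 4: ref 3 -> FAULT, evict 5, frames=[3,1,4] (faults so far: 4)
  step 5: ref 1 -> HIT, frames=[3,1,4] (faults so far: 4)
  step 6: ref 1 -> HIT, frames=[3,1,4] (faults so far: 4)
  step 7: ref 3 -> HIT, frames=[3,1,4] (faults so far: 4)
  step 8: ref 1 -> HIT, frames=[3,1,4] (faults so far: 4)
  step 9: ref 1 -> HIT, frames=[3,1,4] (faults so far: 4)
  step 10: ref 1 -> HIT, frames=[3,1,4] (faults so far: 4)
  step 11: ref 1 -> HIT, frames=[3,1,4] (faults so far: 4)
  step 12: ref 5 -> FAULT, evict 1, frames=[3,5,4] (faults so far: 5)
  step 13: ref 4 -> HIT, frames=[3,5,4] (faults so far: 5)
  step 14: ref 1 -> FAULT, evict 4, frames=[3,5,1] (faults so far: 6)
  FIFO total faults: 6
--- LRU ---
  step 0: ref 5 -> FAULT, frames=[5,-,-] (faults so far: 1)
  step 1: ref 1 -> FAULT, frames=[5,1,-] (faults so far: 2)
  step 2: ref 4 -> FAULT, frames=[5,1,4] (faults so far: 3)
  step 3: ref 4 -> HIT, frames=[5,1,4] (faults so far: 3)
  step 4: ref 3 -> FAULT, evict 5, frames=[3,1,4] (faults so far: 4)
  step 5: ref 1 -> HIT, frames=[3,1,4] (faults so far: 4)
  step 6: ref 1 -> HIT, frames=[3,1,4] (faults so far: 4)
  step 7: ref 3 -> HIT, frames=[3,1,4] (faults so far: 4)
  step 8: ref 1 -> HIT, frames=[3,1,4] (faults so far: 4)
  step 9: ref 1 -> HIT, frames=[3,1,4] (faults so far: 4)
  step 10: ref 1 -> HIT, frames=[3,1,4] (faults so far: 4)
  step 11: ref 1 -> HIT, frames=[3,1,4] (faults so far: 4)
  step 12: ref 5 -> FAULT, evict 4, frames=[3,1,5] (faults so far: 5)
  step 13: ref 4 -> FAULT, evict 3, frames=[4,1,5] (faults so far: 6)
  step 14: ref 1 -> HIT, frames=[4,1,5] (faults so far: 6)
  LRU total faults: 6
--- Optimal ---
  step 0: ref 5 -> FAULT, frames=[5,-,-] (faults so far: 1)
  step 1: ref 1 -> FAULT, frames=[5,1,-] (faults so far: 2)
  step 2: ref 4 -> FAULT, frames=[5,1,4] (faults so far: 3)
  step 3: ref 4 -> HIT, frames=[5,1,4] (faults so far: 3)
  step 4: ref 3 -> FAULT, evict 4, frames=[5,1,3] (faults so far: 4)
  step 5: ref 1 -> HIT, frames=[5,1,3] (faults so far: 4)
  step 6: ref 1 -> HIT, frames=[5,1,3] (faults so far: 4)
  step 7: ref 3 -> HIT, frames=[5,1,3] (faults so far: 4)
  step 8: ref 1 -> HIT, frames=[5,1,3] (faults so far: 4)
  step 9: ref 1 -> HIT, frames=[5,1,3] (faults so far: 4)
  step 10: ref 1 -> HIT, frames=[5,1,3] (faults so far: 4)
  step 11: ref 1 -> HIT, frames=[5,1,3] (faults so far: 4)
  step 12: ref 5 -> HIT, frames=[5,1,3] (faults so far: 4)
  step 13: ref 4 -> FAULT, evict 3, frames=[5,1,4] (faults so far: 5)
  step 14: ref 1 -> HIT, frames=[5,1,4] (faults so far: 5)
  Optimal total faults: 5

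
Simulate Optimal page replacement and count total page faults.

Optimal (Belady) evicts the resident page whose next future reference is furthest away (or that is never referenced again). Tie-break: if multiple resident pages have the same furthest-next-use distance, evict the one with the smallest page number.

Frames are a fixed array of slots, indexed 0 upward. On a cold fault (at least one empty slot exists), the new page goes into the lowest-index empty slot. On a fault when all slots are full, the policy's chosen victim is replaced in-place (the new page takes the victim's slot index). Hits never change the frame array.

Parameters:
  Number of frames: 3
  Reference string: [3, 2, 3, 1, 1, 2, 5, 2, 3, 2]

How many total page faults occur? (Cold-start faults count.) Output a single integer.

Answer: 4

Derivation:
Step 0: ref 3 → FAULT, frames=[3,-,-]
Step 1: ref 2 → FAULT, frames=[3,2,-]
Step 2: ref 3 → HIT, frames=[3,2,-]
Step 3: ref 1 → FAULT, frames=[3,2,1]
Step 4: ref 1 → HIT, frames=[3,2,1]
Step 5: ref 2 → HIT, frames=[3,2,1]
Step 6: ref 5 → FAULT (evict 1), frames=[3,2,5]
Step 7: ref 2 → HIT, frames=[3,2,5]
Step 8: ref 3 → HIT, frames=[3,2,5]
Step 9: ref 2 → HIT, frames=[3,2,5]
Total faults: 4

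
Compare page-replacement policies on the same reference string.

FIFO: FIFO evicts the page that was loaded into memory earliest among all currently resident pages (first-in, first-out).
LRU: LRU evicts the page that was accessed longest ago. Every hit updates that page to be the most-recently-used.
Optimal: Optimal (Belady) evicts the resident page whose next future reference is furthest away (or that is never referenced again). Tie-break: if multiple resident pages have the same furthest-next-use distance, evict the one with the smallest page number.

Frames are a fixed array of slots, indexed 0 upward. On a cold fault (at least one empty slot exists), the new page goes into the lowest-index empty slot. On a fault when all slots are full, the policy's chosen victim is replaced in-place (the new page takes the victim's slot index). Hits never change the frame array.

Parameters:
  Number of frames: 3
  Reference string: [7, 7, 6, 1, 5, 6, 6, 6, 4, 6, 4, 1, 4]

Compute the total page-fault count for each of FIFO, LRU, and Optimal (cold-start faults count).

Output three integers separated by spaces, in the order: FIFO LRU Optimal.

--- FIFO ---
  step 0: ref 7 -> FAULT, frames=[7,-,-] (faults so far: 1)
  step 1: ref 7 -> HIT, frames=[7,-,-] (faults so far: 1)
  step 2: ref 6 -> FAULT, frames=[7,6,-] (faults so far: 2)
  step 3: ref 1 -> FAULT, frames=[7,6,1] (faults so far: 3)
  step 4: ref 5 -> FAULT, evict 7, frames=[5,6,1] (faults so far: 4)
  step 5: ref 6 -> HIT, frames=[5,6,1] (faults so far: 4)
  step 6: ref 6 -> HIT, frames=[5,6,1] (faults so far: 4)
  step 7: ref 6 -> HIT, frames=[5,6,1] (faults so far: 4)
  step 8: ref 4 -> FAULT, evict 6, frames=[5,4,1] (faults so far: 5)
  step 9: ref 6 -> FAULT, evict 1, frames=[5,4,6] (faults so far: 6)
  step 10: ref 4 -> HIT, frames=[5,4,6] (faults so far: 6)
  step 11: ref 1 -> FAULT, evict 5, frames=[1,4,6] (faults so far: 7)
  step 12: ref 4 -> HIT, frames=[1,4,6] (faults so far: 7)
  FIFO total faults: 7
--- LRU ---
  step 0: ref 7 -> FAULT, frames=[7,-,-] (faults so far: 1)
  step 1: ref 7 -> HIT, frames=[7,-,-] (faults so far: 1)
  step 2: ref 6 -> FAULT, frames=[7,6,-] (faults so far: 2)
  step 3: ref 1 -> FAULT, frames=[7,6,1] (faults so far: 3)
  step 4: ref 5 -> FAULT, evict 7, frames=[5,6,1] (faults so far: 4)
  step 5: ref 6 -> HIT, frames=[5,6,1] (faults so far: 4)
  step 6: ref 6 -> HIT, frames=[5,6,1] (faults so far: 4)
  step 7: ref 6 -> HIT, frames=[5,6,1] (faults so far: 4)
  step 8: ref 4 -> FAULT, evict 1, frames=[5,6,4] (faults so far: 5)
  step 9: ref 6 -> HIT, frames=[5,6,4] (faults so far: 5)
  step 10: ref 4 -> HIT, frames=[5,6,4] (faults so far: 5)
  step 11: ref 1 -> FAULT, evict 5, frames=[1,6,4] (faults so far: 6)
  step 12: ref 4 -> HIT, frames=[1,6,4] (faults so far: 6)
  LRU total faults: 6
--- Optimal ---
  step 0: ref 7 -> FAULT, frames=[7,-,-] (faults so far: 1)
  step 1: ref 7 -> HIT, frames=[7,-,-] (faults so far: 1)
  step 2: ref 6 -> FAULT, frames=[7,6,-] (faults so far: 2)
  step 3: ref 1 -> FAULT, frames=[7,6,1] (faults so far: 3)
  step 4: ref 5 -> FAULT, evict 7, frames=[5,6,1] (faults so far: 4)
  step 5: ref 6 -> HIT, frames=[5,6,1] (faults so far: 4)
  step 6: ref 6 -> HIT, frames=[5,6,1] (faults so far: 4)
  step 7: ref 6 -> HIT, frames=[5,6,1] (faults so far: 4)
  step 8: ref 4 -> FAULT, evict 5, frames=[4,6,1] (faults so far: 5)
  step 9: ref 6 -> HIT, frames=[4,6,1] (faults so far: 5)
  step 10: ref 4 -> HIT, frames=[4,6,1] (faults so far: 5)
  step 11: ref 1 -> HIT, frames=[4,6,1] (faults so far: 5)
  step 12: ref 4 -> HIT, frames=[4,6,1] (faults so far: 5)
  Optimal total faults: 5

Answer: 7 6 5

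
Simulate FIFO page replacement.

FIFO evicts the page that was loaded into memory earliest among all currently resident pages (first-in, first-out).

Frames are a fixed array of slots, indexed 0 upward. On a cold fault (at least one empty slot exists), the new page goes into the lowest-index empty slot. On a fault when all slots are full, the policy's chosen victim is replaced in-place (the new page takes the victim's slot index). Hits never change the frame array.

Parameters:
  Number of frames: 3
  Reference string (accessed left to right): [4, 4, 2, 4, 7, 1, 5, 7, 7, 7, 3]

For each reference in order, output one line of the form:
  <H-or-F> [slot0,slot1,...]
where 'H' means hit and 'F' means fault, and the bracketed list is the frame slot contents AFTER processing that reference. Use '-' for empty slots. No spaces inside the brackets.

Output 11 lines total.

F [4,-,-]
H [4,-,-]
F [4,2,-]
H [4,2,-]
F [4,2,7]
F [1,2,7]
F [1,5,7]
H [1,5,7]
H [1,5,7]
H [1,5,7]
F [1,5,3]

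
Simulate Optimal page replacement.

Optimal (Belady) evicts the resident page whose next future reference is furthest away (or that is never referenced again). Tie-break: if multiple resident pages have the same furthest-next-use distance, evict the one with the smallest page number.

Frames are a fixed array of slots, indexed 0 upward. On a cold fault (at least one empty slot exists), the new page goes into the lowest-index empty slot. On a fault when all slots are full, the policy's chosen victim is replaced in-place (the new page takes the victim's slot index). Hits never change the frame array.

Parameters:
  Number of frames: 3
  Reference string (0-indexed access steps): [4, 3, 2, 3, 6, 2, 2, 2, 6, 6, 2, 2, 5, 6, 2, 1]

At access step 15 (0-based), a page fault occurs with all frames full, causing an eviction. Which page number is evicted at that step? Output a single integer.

Step 0: ref 4 -> FAULT, frames=[4,-,-]
Step 1: ref 3 -> FAULT, frames=[4,3,-]
Step 2: ref 2 -> FAULT, frames=[4,3,2]
Step 3: ref 3 -> HIT, frames=[4,3,2]
Step 4: ref 6 -> FAULT, evict 3, frames=[4,6,2]
Step 5: ref 2 -> HIT, frames=[4,6,2]
Step 6: ref 2 -> HIT, frames=[4,6,2]
Step 7: ref 2 -> HIT, frames=[4,6,2]
Step 8: ref 6 -> HIT, frames=[4,6,2]
Step 9: ref 6 -> HIT, frames=[4,6,2]
Step 10: ref 2 -> HIT, frames=[4,6,2]
Step 11: ref 2 -> HIT, frames=[4,6,2]
Step 12: ref 5 -> FAULT, evict 4, frames=[5,6,2]
Step 13: ref 6 -> HIT, frames=[5,6,2]
Step 14: ref 2 -> HIT, frames=[5,6,2]
Step 15: ref 1 -> FAULT, evict 2, frames=[5,6,1]
At step 15: evicted page 2

Answer: 2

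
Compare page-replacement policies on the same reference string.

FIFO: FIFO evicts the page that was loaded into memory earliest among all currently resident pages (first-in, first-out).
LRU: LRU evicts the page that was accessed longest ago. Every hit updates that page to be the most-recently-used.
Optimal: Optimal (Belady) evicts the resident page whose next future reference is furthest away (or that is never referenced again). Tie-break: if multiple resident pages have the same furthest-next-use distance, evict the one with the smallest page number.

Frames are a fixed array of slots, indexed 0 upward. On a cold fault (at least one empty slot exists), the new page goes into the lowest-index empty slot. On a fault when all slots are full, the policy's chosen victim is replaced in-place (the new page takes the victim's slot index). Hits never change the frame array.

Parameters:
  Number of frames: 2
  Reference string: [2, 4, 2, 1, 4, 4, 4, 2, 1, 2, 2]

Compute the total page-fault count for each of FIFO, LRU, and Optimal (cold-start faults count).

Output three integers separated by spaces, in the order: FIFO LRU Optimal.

--- FIFO ---
  step 0: ref 2 -> FAULT, frames=[2,-] (faults so far: 1)
  step 1: ref 4 -> FAULT, frames=[2,4] (faults so far: 2)
  step 2: ref 2 -> HIT, frames=[2,4] (faults so far: 2)
  step 3: ref 1 -> FAULT, evict 2, frames=[1,4] (faults so far: 3)
  step 4: ref 4 -> HIT, frames=[1,4] (faults so far: 3)
  step 5: ref 4 -> HIT, frames=[1,4] (faults so far: 3)
  step 6: ref 4 -> HIT, frames=[1,4] (faults so far: 3)
  step 7: ref 2 -> FAULT, evict 4, frames=[1,2] (faults so far: 4)
  step 8: ref 1 -> HIT, frames=[1,2] (faults so far: 4)
  step 9: ref 2 -> HIT, frames=[1,2] (faults so far: 4)
  step 10: ref 2 -> HIT, frames=[1,2] (faults so far: 4)
  FIFO total faults: 4
--- LRU ---
  step 0: ref 2 -> FAULT, frames=[2,-] (faults so far: 1)
  step 1: ref 4 -> FAULT, frames=[2,4] (faults so far: 2)
  step 2: ref 2 -> HIT, frames=[2,4] (faults so far: 2)
  step 3: ref 1 -> FAULT, evict 4, frames=[2,1] (faults so far: 3)
  step 4: ref 4 -> FAULT, evict 2, frames=[4,1] (faults so far: 4)
  step 5: ref 4 -> HIT, frames=[4,1] (faults so far: 4)
  step 6: ref 4 -> HIT, frames=[4,1] (faults so far: 4)
  step 7: ref 2 -> FAULT, evict 1, frames=[4,2] (faults so far: 5)
  step 8: ref 1 -> FAULT, evict 4, frames=[1,2] (faults so far: 6)
  step 9: ref 2 -> HIT, frames=[1,2] (faults so far: 6)
  step 10: ref 2 -> HIT, frames=[1,2] (faults so far: 6)
  LRU total faults: 6
--- Optimal ---
  step 0: ref 2 -> FAULT, frames=[2,-] (faults so far: 1)
  step 1: ref 4 -> FAULT, frames=[2,4] (faults so far: 2)
  step 2: ref 2 -> HIT, frames=[2,4] (faults so far: 2)
  step 3: ref 1 -> FAULT, evict 2, frames=[1,4] (faults so far: 3)
  step 4: ref 4 -> HIT, frames=[1,4] (faults so far: 3)
  step 5: ref 4 -> HIT, frames=[1,4] (faults so far: 3)
  step 6: ref 4 -> HIT, frames=[1,4] (faults so far: 3)
  step 7: ref 2 -> FAULT, evict 4, frames=[1,2] (faults so far: 4)
  step 8: ref 1 -> HIT, frames=[1,2] (faults so far: 4)
  step 9: ref 2 -> HIT, frames=[1,2] (faults so far: 4)
  step 10: ref 2 -> HIT, frames=[1,2] (faults so far: 4)
  Optimal total faults: 4

Answer: 4 6 4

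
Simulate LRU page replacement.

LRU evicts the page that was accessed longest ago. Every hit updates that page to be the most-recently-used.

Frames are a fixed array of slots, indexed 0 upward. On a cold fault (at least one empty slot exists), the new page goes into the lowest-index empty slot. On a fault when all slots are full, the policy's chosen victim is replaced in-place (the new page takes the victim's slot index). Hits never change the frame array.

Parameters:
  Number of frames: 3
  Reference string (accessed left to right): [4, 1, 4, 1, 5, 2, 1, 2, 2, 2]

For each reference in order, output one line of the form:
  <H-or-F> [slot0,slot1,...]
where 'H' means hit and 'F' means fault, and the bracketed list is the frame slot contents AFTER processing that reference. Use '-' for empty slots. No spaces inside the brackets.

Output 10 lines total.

F [4,-,-]
F [4,1,-]
H [4,1,-]
H [4,1,-]
F [4,1,5]
F [2,1,5]
H [2,1,5]
H [2,1,5]
H [2,1,5]
H [2,1,5]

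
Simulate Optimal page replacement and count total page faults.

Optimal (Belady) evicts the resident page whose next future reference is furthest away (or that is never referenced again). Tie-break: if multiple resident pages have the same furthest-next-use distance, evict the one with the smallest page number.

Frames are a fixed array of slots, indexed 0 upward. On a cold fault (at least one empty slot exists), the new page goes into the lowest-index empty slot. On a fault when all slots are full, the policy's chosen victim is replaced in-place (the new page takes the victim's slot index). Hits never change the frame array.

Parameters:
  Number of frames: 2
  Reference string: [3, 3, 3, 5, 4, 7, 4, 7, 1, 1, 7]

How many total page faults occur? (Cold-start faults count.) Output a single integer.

Step 0: ref 3 → FAULT, frames=[3,-]
Step 1: ref 3 → HIT, frames=[3,-]
Step 2: ref 3 → HIT, frames=[3,-]
Step 3: ref 5 → FAULT, frames=[3,5]
Step 4: ref 4 → FAULT (evict 3), frames=[4,5]
Step 5: ref 7 → FAULT (evict 5), frames=[4,7]
Step 6: ref 4 → HIT, frames=[4,7]
Step 7: ref 7 → HIT, frames=[4,7]
Step 8: ref 1 → FAULT (evict 4), frames=[1,7]
Step 9: ref 1 → HIT, frames=[1,7]
Step 10: ref 7 → HIT, frames=[1,7]
Total faults: 5

Answer: 5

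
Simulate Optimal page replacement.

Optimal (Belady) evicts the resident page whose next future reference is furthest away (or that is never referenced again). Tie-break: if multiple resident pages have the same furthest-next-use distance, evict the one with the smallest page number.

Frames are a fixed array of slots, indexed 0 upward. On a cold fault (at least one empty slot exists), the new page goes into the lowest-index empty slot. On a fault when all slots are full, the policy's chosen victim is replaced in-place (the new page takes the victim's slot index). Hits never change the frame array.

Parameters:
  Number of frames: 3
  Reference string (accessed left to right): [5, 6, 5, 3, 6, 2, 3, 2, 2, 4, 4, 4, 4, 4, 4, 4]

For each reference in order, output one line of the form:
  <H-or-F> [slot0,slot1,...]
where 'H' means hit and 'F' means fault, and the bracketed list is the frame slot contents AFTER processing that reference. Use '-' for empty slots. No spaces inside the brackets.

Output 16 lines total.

F [5,-,-]
F [5,6,-]
H [5,6,-]
F [5,6,3]
H [5,6,3]
F [2,6,3]
H [2,6,3]
H [2,6,3]
H [2,6,3]
F [4,6,3]
H [4,6,3]
H [4,6,3]
H [4,6,3]
H [4,6,3]
H [4,6,3]
H [4,6,3]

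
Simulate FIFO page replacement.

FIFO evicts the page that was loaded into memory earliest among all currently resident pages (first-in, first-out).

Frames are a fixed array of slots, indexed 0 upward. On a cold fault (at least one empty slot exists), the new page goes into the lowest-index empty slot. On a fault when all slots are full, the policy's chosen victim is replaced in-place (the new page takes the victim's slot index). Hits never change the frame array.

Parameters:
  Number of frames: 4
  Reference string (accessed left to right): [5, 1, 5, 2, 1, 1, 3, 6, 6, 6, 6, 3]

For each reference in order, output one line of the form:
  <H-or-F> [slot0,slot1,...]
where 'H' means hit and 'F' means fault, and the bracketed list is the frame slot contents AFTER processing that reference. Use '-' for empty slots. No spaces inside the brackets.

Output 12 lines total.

F [5,-,-,-]
F [5,1,-,-]
H [5,1,-,-]
F [5,1,2,-]
H [5,1,2,-]
H [5,1,2,-]
F [5,1,2,3]
F [6,1,2,3]
H [6,1,2,3]
H [6,1,2,3]
H [6,1,2,3]
H [6,1,2,3]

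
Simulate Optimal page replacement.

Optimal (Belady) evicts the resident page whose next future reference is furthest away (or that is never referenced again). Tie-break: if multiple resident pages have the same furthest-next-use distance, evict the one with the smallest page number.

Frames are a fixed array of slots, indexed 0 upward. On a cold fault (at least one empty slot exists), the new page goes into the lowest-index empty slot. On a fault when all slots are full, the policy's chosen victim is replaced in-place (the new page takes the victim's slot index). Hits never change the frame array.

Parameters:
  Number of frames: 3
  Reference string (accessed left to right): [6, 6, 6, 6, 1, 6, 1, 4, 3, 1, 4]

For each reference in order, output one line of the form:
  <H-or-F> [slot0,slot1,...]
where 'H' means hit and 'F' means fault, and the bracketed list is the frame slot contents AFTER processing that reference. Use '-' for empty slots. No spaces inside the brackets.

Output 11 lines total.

F [6,-,-]
H [6,-,-]
H [6,-,-]
H [6,-,-]
F [6,1,-]
H [6,1,-]
H [6,1,-]
F [6,1,4]
F [3,1,4]
H [3,1,4]
H [3,1,4]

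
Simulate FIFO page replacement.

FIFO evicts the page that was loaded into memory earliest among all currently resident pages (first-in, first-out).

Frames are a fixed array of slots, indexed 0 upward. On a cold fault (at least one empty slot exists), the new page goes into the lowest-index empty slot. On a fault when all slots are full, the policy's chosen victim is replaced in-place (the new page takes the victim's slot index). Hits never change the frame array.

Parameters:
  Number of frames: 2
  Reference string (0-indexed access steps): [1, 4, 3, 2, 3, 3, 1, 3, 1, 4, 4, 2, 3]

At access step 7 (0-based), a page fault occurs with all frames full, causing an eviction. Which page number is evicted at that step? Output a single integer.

Answer: 2

Derivation:
Step 0: ref 1 -> FAULT, frames=[1,-]
Step 1: ref 4 -> FAULT, frames=[1,4]
Step 2: ref 3 -> FAULT, evict 1, frames=[3,4]
Step 3: ref 2 -> FAULT, evict 4, frames=[3,2]
Step 4: ref 3 -> HIT, frames=[3,2]
Step 5: ref 3 -> HIT, frames=[3,2]
Step 6: ref 1 -> FAULT, evict 3, frames=[1,2]
Step 7: ref 3 -> FAULT, evict 2, frames=[1,3]
At step 7: evicted page 2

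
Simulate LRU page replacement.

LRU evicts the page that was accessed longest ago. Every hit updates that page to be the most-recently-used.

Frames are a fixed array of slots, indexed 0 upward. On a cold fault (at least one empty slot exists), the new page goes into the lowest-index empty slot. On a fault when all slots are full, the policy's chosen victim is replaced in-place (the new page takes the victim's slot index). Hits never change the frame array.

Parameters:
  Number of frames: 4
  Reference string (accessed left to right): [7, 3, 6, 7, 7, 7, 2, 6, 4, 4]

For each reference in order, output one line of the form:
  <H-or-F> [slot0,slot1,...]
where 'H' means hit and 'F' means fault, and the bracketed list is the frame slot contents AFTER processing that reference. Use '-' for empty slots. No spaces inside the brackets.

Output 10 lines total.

F [7,-,-,-]
F [7,3,-,-]
F [7,3,6,-]
H [7,3,6,-]
H [7,3,6,-]
H [7,3,6,-]
F [7,3,6,2]
H [7,3,6,2]
F [7,4,6,2]
H [7,4,6,2]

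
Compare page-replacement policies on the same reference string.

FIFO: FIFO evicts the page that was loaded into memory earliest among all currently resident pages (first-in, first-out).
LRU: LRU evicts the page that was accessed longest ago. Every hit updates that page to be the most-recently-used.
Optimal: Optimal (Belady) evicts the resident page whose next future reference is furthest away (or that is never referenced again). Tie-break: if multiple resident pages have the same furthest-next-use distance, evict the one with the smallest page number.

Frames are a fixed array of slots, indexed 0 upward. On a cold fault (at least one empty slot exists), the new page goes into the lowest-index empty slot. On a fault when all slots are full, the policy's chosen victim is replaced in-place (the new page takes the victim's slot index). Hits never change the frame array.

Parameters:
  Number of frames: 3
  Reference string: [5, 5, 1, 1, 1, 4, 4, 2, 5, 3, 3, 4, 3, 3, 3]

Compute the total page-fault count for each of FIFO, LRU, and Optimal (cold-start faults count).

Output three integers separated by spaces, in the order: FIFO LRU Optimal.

Answer: 7 7 5

Derivation:
--- FIFO ---
  step 0: ref 5 -> FAULT, frames=[5,-,-] (faults so far: 1)
  step 1: ref 5 -> HIT, frames=[5,-,-] (faults so far: 1)
  step 2: ref 1 -> FAULT, frames=[5,1,-] (faults so far: 2)
  step 3: ref 1 -> HIT, frames=[5,1,-] (faults so far: 2)
  step 4: ref 1 -> HIT, frames=[5,1,-] (faults so far: 2)
  step 5: ref 4 -> FAULT, frames=[5,1,4] (faults so far: 3)
  step 6: ref 4 -> HIT, frames=[5,1,4] (faults so far: 3)
  step 7: ref 2 -> FAULT, evict 5, frames=[2,1,4] (faults so far: 4)
  step 8: ref 5 -> FAULT, evict 1, frames=[2,5,4] (faults so far: 5)
  step 9: ref 3 -> FAULT, evict 4, frames=[2,5,3] (faults so far: 6)
  step 10: ref 3 -> HIT, frames=[2,5,3] (faults so far: 6)
  step 11: ref 4 -> FAULT, evict 2, frames=[4,5,3] (faults so far: 7)
  step 12: ref 3 -> HIT, frames=[4,5,3] (faults so far: 7)
  step 13: ref 3 -> HIT, frames=[4,5,3] (faults so far: 7)
  step 14: ref 3 -> HIT, frames=[4,5,3] (faults so far: 7)
  FIFO total faults: 7
--- LRU ---
  step 0: ref 5 -> FAULT, frames=[5,-,-] (faults so far: 1)
  step 1: ref 5 -> HIT, frames=[5,-,-] (faults so far: 1)
  step 2: ref 1 -> FAULT, frames=[5,1,-] (faults so far: 2)
  step 3: ref 1 -> HIT, frames=[5,1,-] (faults so far: 2)
  step 4: ref 1 -> HIT, frames=[5,1,-] (faults so far: 2)
  step 5: ref 4 -> FAULT, frames=[5,1,4] (faults so far: 3)
  step 6: ref 4 -> HIT, frames=[5,1,4] (faults so far: 3)
  step 7: ref 2 -> FAULT, evict 5, frames=[2,1,4] (faults so far: 4)
  step 8: ref 5 -> FAULT, evict 1, frames=[2,5,4] (faults so far: 5)
  step 9: ref 3 -> FAULT, evict 4, frames=[2,5,3] (faults so far: 6)
  step 10: ref 3 -> HIT, frames=[2,5,3] (faults so far: 6)
  step 11: ref 4 -> FAULT, evict 2, frames=[4,5,3] (faults so far: 7)
  step 12: ref 3 -> HIT, frames=[4,5,3] (faults so far: 7)
  step 13: ref 3 -> HIT, frames=[4,5,3] (faults so far: 7)
  step 14: ref 3 -> HIT, frames=[4,5,3] (faults so far: 7)
  LRU total faults: 7
--- Optimal ---
  step 0: ref 5 -> FAULT, frames=[5,-,-] (faults so far: 1)
  step 1: ref 5 -> HIT, frames=[5,-,-] (faults so far: 1)
  step 2: ref 1 -> FAULT, frames=[5,1,-] (faults so far: 2)
  step 3: ref 1 -> HIT, frames=[5,1,-] (faults so far: 2)
  step 4: ref 1 -> HIT, frames=[5,1,-] (faults so far: 2)
  step 5: ref 4 -> FAULT, frames=[5,1,4] (faults so far: 3)
  step 6: ref 4 -> HIT, frames=[5,1,4] (faults so far: 3)
  step 7: ref 2 -> FAULT, evict 1, frames=[5,2,4] (faults so far: 4)
  step 8: ref 5 -> HIT, frames=[5,2,4] (faults so far: 4)
  step 9: ref 3 -> FAULT, evict 2, frames=[5,3,4] (faults so far: 5)
  step 10: ref 3 -> HIT, frames=[5,3,4] (faults so far: 5)
  step 11: ref 4 -> HIT, frames=[5,3,4] (faults so far: 5)
  step 12: ref 3 -> HIT, frames=[5,3,4] (faults so far: 5)
  step 13: ref 3 -> HIT, frames=[5,3,4] (faults so far: 5)
  step 14: ref 3 -> HIT, frames=[5,3,4] (faults so far: 5)
  Optimal total faults: 5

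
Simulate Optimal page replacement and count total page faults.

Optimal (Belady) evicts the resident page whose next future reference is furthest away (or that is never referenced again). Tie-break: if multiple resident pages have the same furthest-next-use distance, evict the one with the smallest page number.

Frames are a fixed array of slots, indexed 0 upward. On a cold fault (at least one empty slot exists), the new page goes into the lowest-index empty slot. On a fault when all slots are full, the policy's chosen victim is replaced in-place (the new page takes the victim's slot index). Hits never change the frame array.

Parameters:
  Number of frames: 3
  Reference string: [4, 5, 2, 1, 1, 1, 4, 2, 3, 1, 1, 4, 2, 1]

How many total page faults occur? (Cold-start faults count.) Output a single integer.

Step 0: ref 4 → FAULT, frames=[4,-,-]
Step 1: ref 5 → FAULT, frames=[4,5,-]
Step 2: ref 2 → FAULT, frames=[4,5,2]
Step 3: ref 1 → FAULT (evict 5), frames=[4,1,2]
Step 4: ref 1 → HIT, frames=[4,1,2]
Step 5: ref 1 → HIT, frames=[4,1,2]
Step 6: ref 4 → HIT, frames=[4,1,2]
Step 7: ref 2 → HIT, frames=[4,1,2]
Step 8: ref 3 → FAULT (evict 2), frames=[4,1,3]
Step 9: ref 1 → HIT, frames=[4,1,3]
Step 10: ref 1 → HIT, frames=[4,1,3]
Step 11: ref 4 → HIT, frames=[4,1,3]
Step 12: ref 2 → FAULT (evict 3), frames=[4,1,2]
Step 13: ref 1 → HIT, frames=[4,1,2]
Total faults: 6

Answer: 6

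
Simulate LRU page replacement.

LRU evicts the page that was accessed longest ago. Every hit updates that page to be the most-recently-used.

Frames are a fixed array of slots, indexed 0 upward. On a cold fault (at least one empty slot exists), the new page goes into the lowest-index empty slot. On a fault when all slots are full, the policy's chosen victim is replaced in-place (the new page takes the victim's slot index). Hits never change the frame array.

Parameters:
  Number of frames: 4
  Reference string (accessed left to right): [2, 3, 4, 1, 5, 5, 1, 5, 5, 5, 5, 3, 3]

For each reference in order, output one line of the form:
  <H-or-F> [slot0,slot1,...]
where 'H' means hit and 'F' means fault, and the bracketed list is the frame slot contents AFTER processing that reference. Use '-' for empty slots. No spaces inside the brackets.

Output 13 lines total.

F [2,-,-,-]
F [2,3,-,-]
F [2,3,4,-]
F [2,3,4,1]
F [5,3,4,1]
H [5,3,4,1]
H [5,3,4,1]
H [5,3,4,1]
H [5,3,4,1]
H [5,3,4,1]
H [5,3,4,1]
H [5,3,4,1]
H [5,3,4,1]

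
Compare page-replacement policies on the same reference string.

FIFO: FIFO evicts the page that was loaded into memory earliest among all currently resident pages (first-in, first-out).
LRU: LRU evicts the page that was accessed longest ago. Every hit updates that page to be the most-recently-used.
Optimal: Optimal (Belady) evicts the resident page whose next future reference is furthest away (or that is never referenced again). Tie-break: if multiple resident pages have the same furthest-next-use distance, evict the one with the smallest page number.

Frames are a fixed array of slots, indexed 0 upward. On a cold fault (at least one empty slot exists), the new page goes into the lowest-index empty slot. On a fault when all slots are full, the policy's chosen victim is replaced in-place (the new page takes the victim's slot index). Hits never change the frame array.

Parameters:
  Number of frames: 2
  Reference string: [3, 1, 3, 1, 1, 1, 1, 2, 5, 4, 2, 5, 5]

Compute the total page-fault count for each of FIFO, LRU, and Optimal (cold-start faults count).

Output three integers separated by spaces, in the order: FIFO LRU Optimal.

Answer: 7 7 6

Derivation:
--- FIFO ---
  step 0: ref 3 -> FAULT, frames=[3,-] (faults so far: 1)
  step 1: ref 1 -> FAULT, frames=[3,1] (faults so far: 2)
  step 2: ref 3 -> HIT, frames=[3,1] (faults so far: 2)
  step 3: ref 1 -> HIT, frames=[3,1] (faults so far: 2)
  step 4: ref 1 -> HIT, frames=[3,1] (faults so far: 2)
  step 5: ref 1 -> HIT, frames=[3,1] (faults so far: 2)
  step 6: ref 1 -> HIT, frames=[3,1] (faults so far: 2)
  step 7: ref 2 -> FAULT, evict 3, frames=[2,1] (faults so far: 3)
  step 8: ref 5 -> FAULT, evict 1, frames=[2,5] (faults so far: 4)
  step 9: ref 4 -> FAULT, evict 2, frames=[4,5] (faults so far: 5)
  step 10: ref 2 -> FAULT, evict 5, frames=[4,2] (faults so far: 6)
  step 11: ref 5 -> FAULT, evict 4, frames=[5,2] (faults so far: 7)
  step 12: ref 5 -> HIT, frames=[5,2] (faults so far: 7)
  FIFO total faults: 7
--- LRU ---
  step 0: ref 3 -> FAULT, frames=[3,-] (faults so far: 1)
  step 1: ref 1 -> FAULT, frames=[3,1] (faults so far: 2)
  step 2: ref 3 -> HIT, frames=[3,1] (faults so far: 2)
  step 3: ref 1 -> HIT, frames=[3,1] (faults so far: 2)
  step 4: ref 1 -> HIT, frames=[3,1] (faults so far: 2)
  step 5: ref 1 -> HIT, frames=[3,1] (faults so far: 2)
  step 6: ref 1 -> HIT, frames=[3,1] (faults so far: 2)
  step 7: ref 2 -> FAULT, evict 3, frames=[2,1] (faults so far: 3)
  step 8: ref 5 -> FAULT, evict 1, frames=[2,5] (faults so far: 4)
  step 9: ref 4 -> FAULT, evict 2, frames=[4,5] (faults so far: 5)
  step 10: ref 2 -> FAULT, evict 5, frames=[4,2] (faults so far: 6)
  step 11: ref 5 -> FAULT, evict 4, frames=[5,2] (faults so far: 7)
  step 12: ref 5 -> HIT, frames=[5,2] (faults so far: 7)
  LRU total faults: 7
--- Optimal ---
  step 0: ref 3 -> FAULT, frames=[3,-] (faults so far: 1)
  step 1: ref 1 -> FAULT, frames=[3,1] (faults so far: 2)
  step 2: ref 3 -> HIT, frames=[3,1] (faults so far: 2)
  step 3: ref 1 -> HIT, frames=[3,1] (faults so far: 2)
  step 4: ref 1 -> HIT, frames=[3,1] (faults so far: 2)
  step 5: ref 1 -> HIT, frames=[3,1] (faults so far: 2)
  step 6: ref 1 -> HIT, frames=[3,1] (faults so far: 2)
  step 7: ref 2 -> FAULT, evict 1, frames=[3,2] (faults so far: 3)
  step 8: ref 5 -> FAULT, evict 3, frames=[5,2] (faults so far: 4)
  step 9: ref 4 -> FAULT, evict 5, frames=[4,2] (faults so far: 5)
  step 10: ref 2 -> HIT, frames=[4,2] (faults so far: 5)
  step 11: ref 5 -> FAULT, evict 2, frames=[4,5] (faults so far: 6)
  step 12: ref 5 -> HIT, frames=[4,5] (faults so far: 6)
  Optimal total faults: 6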